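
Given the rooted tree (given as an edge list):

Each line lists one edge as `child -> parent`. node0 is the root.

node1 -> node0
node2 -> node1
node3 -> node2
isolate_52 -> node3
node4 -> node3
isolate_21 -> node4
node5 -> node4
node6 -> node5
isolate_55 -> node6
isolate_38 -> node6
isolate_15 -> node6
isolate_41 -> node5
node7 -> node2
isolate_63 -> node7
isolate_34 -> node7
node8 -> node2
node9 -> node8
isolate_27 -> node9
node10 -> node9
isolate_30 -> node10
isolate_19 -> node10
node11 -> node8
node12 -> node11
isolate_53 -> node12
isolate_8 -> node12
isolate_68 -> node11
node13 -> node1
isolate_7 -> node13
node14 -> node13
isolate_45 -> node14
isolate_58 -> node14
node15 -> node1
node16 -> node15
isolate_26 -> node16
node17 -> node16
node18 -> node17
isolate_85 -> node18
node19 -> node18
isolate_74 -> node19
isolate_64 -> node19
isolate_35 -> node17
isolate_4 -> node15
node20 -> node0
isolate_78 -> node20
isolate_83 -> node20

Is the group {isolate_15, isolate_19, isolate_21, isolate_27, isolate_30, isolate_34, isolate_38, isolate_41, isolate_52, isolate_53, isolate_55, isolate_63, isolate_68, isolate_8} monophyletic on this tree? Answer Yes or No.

Yes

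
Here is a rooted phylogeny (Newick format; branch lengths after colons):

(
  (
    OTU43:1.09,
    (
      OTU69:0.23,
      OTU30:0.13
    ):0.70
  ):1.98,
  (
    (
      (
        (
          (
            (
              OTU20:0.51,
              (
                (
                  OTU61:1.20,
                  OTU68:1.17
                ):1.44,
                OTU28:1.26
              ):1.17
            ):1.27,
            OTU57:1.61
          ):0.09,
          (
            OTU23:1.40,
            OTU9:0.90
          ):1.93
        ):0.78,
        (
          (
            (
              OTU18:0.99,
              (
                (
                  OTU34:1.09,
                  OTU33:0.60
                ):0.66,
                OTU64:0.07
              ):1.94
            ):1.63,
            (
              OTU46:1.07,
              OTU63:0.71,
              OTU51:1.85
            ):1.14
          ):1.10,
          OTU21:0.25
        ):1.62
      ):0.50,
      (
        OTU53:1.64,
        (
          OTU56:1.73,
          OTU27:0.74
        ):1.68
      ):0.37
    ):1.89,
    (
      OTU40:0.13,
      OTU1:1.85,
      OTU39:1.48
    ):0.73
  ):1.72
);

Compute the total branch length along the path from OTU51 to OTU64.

The path runs OTU51 → … → MRCA → … → OTU64; the MRCA is the node subtending ((OTU18,((OTU34,OTU33),OTU64)),(OTU46,OTU63,OTU51)).
Branch lengths along that path: 1.85 + 1.14 + 1.63 + 1.94 + 0.07 = 6.63.

6.63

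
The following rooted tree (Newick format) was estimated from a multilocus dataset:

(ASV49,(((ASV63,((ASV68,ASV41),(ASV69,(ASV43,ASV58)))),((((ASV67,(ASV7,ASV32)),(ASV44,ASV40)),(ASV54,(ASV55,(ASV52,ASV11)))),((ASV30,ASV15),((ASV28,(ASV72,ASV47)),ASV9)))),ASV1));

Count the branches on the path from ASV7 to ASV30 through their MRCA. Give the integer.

The MRCA of ASV7 and ASV30 is the node subtending ((((ASV67,(ASV7,ASV32)),(ASV44,ASV40)),(ASV54,(ASV55,(ASV52,ASV11)))),((ASV30,ASV15),((ASV28,(ASV72,ASV47)),ASV9))).
From ASV7 up to that node: 5 branches. From ASV30 up to the same node: 3 branches. Total: 5 + 3 = 8.

8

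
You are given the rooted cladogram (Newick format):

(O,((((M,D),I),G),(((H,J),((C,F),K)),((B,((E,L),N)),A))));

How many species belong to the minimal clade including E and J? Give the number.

10

The MRCA of E and J is the node subtending (((H,J),((C,F),K)),((B,((E,L),N)),A)).
That clade contains 10 terminal taxa: A, B, C, E, F, H, J, K, L, N.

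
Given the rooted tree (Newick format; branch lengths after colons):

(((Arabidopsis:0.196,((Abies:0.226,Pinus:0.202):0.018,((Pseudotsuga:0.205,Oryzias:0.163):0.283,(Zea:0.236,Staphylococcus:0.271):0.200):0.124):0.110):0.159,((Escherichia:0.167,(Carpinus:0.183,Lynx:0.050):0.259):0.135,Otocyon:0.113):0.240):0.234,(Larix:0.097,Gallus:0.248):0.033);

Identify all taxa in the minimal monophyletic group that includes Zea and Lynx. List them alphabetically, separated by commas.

Abies, Arabidopsis, Carpinus, Escherichia, Lynx, Oryzias, Otocyon, Pinus, Pseudotsuga, Staphylococcus, Zea

Tracing Zea: it sits inside (Zea,Staphylococcus).
Tracing Lynx: it sits inside (Carpinus,Lynx).
The smallest clade enclosing both is ((Arabidopsis,((Abies,Pinus),((Pseudotsuga,Oryzias),(Zea,Staphylococcus)))),((Escherichia,(Carpinus,Lynx)),Otocyon)); the answer is its 11 terminal taxa in alphabetical order.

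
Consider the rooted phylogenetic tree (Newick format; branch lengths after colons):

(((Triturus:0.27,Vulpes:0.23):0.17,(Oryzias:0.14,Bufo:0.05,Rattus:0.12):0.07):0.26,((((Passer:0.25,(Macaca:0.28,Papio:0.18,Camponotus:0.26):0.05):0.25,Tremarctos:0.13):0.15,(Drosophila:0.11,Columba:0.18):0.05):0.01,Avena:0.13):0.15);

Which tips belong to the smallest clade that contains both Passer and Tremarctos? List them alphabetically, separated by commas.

Camponotus, Macaca, Papio, Passer, Tremarctos

Tracing Passer: it sits inside (Passer,(Macaca,Papio,Camponotus)).
Tracing Tremarctos: it sits inside ((Passer,(Macaca,Papio,Camponotus)),Tremarctos).
The smallest clade enclosing both is ((Passer,(Macaca,Papio,Camponotus)),Tremarctos); the answer is its 5 terminal taxa in alphabetical order.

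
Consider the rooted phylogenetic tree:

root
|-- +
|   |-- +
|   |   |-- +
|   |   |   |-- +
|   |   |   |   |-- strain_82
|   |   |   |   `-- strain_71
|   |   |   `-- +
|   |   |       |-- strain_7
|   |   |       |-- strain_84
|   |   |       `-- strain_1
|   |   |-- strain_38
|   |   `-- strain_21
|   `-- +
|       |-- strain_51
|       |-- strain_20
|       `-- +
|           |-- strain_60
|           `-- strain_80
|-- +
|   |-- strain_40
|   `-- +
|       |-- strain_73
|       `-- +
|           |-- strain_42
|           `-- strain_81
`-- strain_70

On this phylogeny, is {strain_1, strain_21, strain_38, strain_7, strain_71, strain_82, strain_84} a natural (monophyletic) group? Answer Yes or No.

Yes

The most recent common ancestor of these taxa subtends (((strain_82,strain_71),(strain_7,strain_84,strain_1)),strain_38,strain_21).
That clade has exactly 7 tips — every listed taxon and nothing else — so the group is monophyletic.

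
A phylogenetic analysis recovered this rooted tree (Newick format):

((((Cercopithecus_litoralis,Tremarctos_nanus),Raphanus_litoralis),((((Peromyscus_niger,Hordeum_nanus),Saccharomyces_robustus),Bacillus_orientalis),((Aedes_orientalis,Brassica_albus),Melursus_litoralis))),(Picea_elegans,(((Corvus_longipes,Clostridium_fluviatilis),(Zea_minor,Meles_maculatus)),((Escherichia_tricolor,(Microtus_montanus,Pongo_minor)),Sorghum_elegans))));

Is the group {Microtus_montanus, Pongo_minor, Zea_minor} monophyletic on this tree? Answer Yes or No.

No

The MRCA of the listed taxa subtends (((Corvus_longipes,Clostridium_fluviatilis),(Zea_minor,Meles_maculatus)),((Escherichia_tricolor,(Microtus_montanus,Pongo_minor)),Sorghum_elegans)).
That clade also contains Clostridium_fluviatilis, Corvus_longipes, Escherichia_tricolor, Meles_maculatus, Sorghum_elegans, which are not in the proposed group, so the group is not monophyletic.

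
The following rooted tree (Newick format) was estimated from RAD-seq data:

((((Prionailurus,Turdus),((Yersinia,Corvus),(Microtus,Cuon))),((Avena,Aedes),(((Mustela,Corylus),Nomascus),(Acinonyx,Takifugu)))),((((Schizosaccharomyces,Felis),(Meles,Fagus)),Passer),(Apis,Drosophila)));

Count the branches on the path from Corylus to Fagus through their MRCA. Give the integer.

The MRCA of Corylus and Fagus is the root of the tree.
From Corylus up to that node: 6 branches. From Fagus up to the same node: 5 branches. Total: 6 + 5 = 11.

11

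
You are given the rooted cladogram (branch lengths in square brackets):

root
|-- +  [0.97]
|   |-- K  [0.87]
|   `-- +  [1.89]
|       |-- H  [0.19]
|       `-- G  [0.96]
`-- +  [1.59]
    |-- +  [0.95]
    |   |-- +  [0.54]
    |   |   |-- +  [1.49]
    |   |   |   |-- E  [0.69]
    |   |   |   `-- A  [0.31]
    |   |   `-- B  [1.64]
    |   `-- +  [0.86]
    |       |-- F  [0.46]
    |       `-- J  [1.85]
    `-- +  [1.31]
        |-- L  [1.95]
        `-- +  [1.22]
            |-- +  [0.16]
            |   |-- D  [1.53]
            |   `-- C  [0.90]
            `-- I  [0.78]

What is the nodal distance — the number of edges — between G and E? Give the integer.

The MRCA of G and E is the root of the tree.
From G up to that node: 3 branches. From E up to the same node: 5 branches. Total: 3 + 5 = 8.

8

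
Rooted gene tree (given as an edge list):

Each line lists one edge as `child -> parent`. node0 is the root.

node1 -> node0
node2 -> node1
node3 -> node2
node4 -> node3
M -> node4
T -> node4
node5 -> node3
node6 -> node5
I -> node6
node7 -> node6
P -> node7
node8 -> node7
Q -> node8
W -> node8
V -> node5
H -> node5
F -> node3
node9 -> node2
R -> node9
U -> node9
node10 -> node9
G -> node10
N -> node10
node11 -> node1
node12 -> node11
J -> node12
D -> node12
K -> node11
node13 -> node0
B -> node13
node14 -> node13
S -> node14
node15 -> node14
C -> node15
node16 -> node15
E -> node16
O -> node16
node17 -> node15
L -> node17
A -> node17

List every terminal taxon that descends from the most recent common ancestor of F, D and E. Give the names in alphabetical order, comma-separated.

Tracing F: it sits inside ((M,T),((I,(P,(Q,W))),V,H),F).
Tracing D: it sits inside (J,D).
Tracing E: it sits inside (E,O).
The smallest clade enclosing all 3 is the whole tree (their MRCA is the root), so the answer is all 23 tips in alphabetical order.

A, B, C, D, E, F, G, H, I, J, K, L, M, N, O, P, Q, R, S, T, U, V, W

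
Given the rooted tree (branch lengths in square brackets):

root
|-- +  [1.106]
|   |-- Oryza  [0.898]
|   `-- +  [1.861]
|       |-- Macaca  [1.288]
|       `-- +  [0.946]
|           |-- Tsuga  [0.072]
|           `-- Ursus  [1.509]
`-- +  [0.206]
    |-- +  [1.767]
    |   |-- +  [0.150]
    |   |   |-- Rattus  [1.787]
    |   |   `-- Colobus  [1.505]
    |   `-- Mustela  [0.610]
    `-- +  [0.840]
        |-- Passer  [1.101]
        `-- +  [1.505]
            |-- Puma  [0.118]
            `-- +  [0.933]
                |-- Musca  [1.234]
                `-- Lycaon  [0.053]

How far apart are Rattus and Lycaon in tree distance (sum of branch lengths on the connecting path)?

7.035

The path runs Rattus → … → MRCA → … → Lycaon; the MRCA is the node subtending (((Rattus,Colobus),Mustela),(Passer,(Puma,(Musca,Lycaon)))).
Branch lengths along that path: 1.787 + 0.150 + 1.767 + 0.840 + 1.505 + 0.933 + 0.053 = 7.035.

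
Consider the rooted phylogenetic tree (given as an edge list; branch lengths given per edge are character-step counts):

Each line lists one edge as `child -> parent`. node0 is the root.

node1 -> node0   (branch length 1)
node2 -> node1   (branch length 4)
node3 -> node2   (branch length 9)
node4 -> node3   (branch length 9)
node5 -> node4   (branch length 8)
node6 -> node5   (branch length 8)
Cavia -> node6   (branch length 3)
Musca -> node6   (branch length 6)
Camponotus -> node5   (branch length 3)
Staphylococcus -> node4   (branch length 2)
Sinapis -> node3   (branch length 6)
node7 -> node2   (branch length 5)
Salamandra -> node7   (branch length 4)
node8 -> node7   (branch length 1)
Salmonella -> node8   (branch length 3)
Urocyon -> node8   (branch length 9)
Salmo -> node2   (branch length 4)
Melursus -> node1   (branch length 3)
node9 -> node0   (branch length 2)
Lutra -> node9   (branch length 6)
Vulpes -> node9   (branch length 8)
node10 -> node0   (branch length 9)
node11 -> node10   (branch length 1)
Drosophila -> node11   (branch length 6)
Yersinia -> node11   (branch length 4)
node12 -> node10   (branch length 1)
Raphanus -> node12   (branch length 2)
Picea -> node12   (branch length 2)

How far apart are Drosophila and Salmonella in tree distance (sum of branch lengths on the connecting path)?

30

The path runs Drosophila → … → MRCA → … → Salmonella; the MRCA is the root of the tree.
Branch lengths along that path: 6 + 1 + 9 + 1 + 4 + 5 + 1 + 3 = 30.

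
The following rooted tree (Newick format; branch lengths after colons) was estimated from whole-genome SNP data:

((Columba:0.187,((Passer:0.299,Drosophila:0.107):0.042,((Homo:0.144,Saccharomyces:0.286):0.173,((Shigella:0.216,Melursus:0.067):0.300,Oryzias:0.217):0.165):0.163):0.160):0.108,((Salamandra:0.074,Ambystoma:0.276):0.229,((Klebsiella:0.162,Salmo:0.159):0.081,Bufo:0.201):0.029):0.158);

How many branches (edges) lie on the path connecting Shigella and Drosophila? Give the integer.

6

The MRCA of Shigella and Drosophila is the node subtending ((Passer,Drosophila),((Homo,Saccharomyces),((Shigella,Melursus),Oryzias))).
From Shigella up to that node: 4 branches. From Drosophila up to the same node: 2 branches. Total: 4 + 2 = 6.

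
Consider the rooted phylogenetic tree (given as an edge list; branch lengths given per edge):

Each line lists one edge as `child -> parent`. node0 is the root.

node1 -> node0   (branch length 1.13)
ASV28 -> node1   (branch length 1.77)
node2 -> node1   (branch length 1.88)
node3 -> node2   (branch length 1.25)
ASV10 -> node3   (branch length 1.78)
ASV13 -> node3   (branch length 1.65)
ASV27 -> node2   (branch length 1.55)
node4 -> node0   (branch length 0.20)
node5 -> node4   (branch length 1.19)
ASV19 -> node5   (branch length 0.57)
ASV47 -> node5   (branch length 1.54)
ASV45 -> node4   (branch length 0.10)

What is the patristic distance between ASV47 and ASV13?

8.84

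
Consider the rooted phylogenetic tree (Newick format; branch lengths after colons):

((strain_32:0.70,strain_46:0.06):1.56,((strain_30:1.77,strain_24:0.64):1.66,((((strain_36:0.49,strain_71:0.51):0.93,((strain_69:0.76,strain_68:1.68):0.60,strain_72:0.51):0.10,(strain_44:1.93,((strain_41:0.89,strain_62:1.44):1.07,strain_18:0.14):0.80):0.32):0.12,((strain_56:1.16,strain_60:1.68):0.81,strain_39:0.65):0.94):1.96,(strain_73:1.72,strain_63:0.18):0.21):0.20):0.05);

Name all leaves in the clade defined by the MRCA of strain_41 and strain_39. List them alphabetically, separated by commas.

Tracing strain_41: it sits inside (strain_41,strain_62).
Tracing strain_39: it sits inside ((strain_56,strain_60),strain_39).
The smallest clade enclosing both is (((strain_36,strain_71),((strain_69,strain_68),strain_72),(strain_44,((strain_41,strain_62),strain_18))),((strain_56,strain_60),strain_39)); the answer is its 12 terminal taxa in alphabetical order.

strain_18, strain_36, strain_39, strain_41, strain_44, strain_56, strain_60, strain_62, strain_68, strain_69, strain_71, strain_72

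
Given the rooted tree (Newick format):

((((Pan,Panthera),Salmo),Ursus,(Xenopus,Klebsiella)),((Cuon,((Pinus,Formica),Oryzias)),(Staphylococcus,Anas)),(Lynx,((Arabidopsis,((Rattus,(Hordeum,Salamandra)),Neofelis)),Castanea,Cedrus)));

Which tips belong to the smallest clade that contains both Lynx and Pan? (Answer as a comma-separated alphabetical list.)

Anas, Arabidopsis, Castanea, Cedrus, Cuon, Formica, Hordeum, Klebsiella, Lynx, Neofelis, Oryzias, Pan, Panthera, Pinus, Rattus, Salamandra, Salmo, Staphylococcus, Ursus, Xenopus

Tracing Lynx: it sits inside (Lynx,((Arabidopsis,((Rattus,(Hordeum,Salamandra)),Neofelis)),Castanea,Cedrus)).
Tracing Pan: it sits inside (Pan,Panthera).
The smallest clade enclosing both is the whole tree (their MRCA is the root), so the answer is all 20 tips in alphabetical order.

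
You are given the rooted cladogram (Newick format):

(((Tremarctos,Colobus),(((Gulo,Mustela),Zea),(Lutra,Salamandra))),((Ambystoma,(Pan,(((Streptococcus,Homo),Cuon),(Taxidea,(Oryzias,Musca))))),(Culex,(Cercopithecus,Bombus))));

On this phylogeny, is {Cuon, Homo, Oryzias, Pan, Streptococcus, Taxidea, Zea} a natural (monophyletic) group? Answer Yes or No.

No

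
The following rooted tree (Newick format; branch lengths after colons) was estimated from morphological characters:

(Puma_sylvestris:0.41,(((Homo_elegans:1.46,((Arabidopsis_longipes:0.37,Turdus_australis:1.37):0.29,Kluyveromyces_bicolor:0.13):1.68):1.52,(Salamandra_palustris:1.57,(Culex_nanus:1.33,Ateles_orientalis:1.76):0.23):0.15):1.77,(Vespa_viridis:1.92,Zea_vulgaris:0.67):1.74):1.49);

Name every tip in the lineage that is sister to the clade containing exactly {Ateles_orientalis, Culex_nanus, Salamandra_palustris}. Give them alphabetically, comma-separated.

Arabidopsis_longipes, Homo_elegans, Kluyveromyces_bicolor, Turdus_australis

The clade containing exactly {Ateles_orientalis, Culex_nanus, Salamandra_palustris} attaches to the tree at the node subtending ((Homo_elegans,((Arabidopsis_longipes,Turdus_australis),Kluyveromyces_bicolor)),(Salamandra_palustris,(Culex_nanus,Ateles_orientalis))).
The other lineage descending from that same node — the sister group — is (Homo_elegans,((Arabidopsis_longipes,Turdus_australis),Kluyveromyces_bicolor)); its 4 tips in alphabetical order are the answer.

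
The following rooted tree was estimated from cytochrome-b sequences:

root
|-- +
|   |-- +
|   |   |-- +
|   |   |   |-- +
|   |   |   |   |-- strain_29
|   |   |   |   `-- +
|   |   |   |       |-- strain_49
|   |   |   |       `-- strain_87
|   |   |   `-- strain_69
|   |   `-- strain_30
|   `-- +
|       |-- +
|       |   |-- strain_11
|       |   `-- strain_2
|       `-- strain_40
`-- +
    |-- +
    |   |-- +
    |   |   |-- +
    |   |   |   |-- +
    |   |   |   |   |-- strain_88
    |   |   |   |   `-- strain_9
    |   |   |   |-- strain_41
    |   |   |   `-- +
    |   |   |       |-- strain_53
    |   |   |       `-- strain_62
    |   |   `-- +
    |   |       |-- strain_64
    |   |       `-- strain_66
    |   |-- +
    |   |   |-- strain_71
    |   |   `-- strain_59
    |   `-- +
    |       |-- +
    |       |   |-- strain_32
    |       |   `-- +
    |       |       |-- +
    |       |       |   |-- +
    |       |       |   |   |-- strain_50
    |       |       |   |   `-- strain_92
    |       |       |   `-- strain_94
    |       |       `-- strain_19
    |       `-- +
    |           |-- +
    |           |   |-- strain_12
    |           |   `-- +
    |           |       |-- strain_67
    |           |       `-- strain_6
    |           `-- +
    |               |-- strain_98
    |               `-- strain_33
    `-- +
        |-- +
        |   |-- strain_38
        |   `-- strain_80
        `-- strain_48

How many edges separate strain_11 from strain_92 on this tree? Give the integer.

The MRCA of strain_11 and strain_92 is the root of the tree.
From strain_11 up to that node: 4 branches. From strain_92 up to the same node: 8 branches. Total: 4 + 8 = 12.

12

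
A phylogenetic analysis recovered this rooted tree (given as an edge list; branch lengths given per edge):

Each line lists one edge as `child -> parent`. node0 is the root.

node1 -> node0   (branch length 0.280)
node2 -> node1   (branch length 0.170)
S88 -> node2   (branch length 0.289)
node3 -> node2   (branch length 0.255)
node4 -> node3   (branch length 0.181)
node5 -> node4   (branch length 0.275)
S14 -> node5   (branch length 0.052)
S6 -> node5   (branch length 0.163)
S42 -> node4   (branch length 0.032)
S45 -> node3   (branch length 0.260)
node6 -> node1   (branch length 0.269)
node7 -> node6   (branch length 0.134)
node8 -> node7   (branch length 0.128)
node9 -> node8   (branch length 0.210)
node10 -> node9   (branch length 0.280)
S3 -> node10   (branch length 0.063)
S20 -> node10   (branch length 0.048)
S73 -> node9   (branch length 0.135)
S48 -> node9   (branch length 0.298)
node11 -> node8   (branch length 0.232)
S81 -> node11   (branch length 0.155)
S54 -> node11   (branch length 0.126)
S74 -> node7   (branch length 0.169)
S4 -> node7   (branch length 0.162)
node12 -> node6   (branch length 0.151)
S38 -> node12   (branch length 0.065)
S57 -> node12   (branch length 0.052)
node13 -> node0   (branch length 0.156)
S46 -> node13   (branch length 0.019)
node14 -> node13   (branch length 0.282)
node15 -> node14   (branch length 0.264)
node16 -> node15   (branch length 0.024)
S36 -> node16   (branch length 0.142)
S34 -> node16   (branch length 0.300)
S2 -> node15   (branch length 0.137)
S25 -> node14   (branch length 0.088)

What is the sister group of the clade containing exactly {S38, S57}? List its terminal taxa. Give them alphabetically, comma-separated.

S20, S3, S4, S48, S54, S73, S74, S81

The clade containing exactly {S38, S57} attaches to the tree at the node subtending (((((S3,S20),S73,S48),(S81,S54)),S74,S4),(S38,S57)).
The other lineage descending from that same node — the sister group — is ((((S3,S20),S73,S48),(S81,S54)),S74,S4); its 8 tips in alphabetical order are the answer.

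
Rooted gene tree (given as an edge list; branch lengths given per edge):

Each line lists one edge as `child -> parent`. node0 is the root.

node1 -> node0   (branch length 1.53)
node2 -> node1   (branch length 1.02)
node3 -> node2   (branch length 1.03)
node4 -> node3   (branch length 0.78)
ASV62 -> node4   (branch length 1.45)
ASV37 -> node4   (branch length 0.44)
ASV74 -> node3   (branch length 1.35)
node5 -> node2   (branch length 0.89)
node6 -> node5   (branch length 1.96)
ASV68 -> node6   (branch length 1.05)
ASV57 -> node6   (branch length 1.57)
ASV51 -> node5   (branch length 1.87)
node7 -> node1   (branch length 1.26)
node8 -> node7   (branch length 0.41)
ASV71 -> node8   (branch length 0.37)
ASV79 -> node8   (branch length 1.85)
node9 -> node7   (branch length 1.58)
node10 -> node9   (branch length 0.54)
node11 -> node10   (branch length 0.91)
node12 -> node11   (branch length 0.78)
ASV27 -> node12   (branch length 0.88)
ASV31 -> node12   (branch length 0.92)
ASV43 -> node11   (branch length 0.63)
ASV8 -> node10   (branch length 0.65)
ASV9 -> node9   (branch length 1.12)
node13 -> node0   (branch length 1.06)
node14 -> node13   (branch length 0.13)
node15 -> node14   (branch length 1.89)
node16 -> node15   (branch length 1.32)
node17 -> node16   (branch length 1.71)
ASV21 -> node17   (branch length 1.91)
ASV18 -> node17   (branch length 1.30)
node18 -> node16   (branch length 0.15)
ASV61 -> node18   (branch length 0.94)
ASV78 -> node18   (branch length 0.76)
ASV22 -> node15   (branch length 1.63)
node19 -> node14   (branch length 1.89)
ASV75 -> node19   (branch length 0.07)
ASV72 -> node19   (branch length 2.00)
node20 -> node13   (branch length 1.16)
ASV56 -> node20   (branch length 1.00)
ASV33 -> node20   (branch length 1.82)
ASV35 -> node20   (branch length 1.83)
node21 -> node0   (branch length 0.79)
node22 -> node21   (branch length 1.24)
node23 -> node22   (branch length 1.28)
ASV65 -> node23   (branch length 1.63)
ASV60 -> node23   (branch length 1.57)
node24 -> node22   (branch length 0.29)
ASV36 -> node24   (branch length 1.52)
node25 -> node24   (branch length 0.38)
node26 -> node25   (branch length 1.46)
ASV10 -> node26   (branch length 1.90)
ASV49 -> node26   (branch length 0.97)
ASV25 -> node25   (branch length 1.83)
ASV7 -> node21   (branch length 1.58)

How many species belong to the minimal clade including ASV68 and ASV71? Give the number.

The MRCA of ASV68 and ASV71 is the node subtending ((((ASV62,ASV37),ASV74),((ASV68,ASV57),ASV51)),((ASV71,ASV79),((((ASV27,ASV31),ASV43),ASV8),ASV9))).
That clade contains 13 terminal taxa: ASV27, ASV31, ASV37, ASV43, ASV51, ASV57, ASV62, ASV68, ASV71, ASV74, ASV79, ASV8, ASV9.

13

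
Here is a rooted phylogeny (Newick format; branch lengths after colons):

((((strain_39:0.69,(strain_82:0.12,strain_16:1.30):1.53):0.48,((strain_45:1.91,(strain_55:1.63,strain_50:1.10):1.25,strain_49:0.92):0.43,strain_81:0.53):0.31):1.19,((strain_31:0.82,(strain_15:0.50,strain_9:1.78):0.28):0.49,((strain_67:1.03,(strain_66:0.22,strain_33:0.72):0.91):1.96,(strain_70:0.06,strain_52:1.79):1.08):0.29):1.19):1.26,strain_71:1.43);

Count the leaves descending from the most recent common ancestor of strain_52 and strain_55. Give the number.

The MRCA of strain_52 and strain_55 is the node subtending (((strain_39,(strain_82,strain_16)),((strain_45,(strain_55,strain_50),strain_49),strain_81)),((strain_31,(strain_15,strain_9)),((strain_67,(strain_66,strain_33)),(strain_70,strain_52)))).
That clade contains 16 terminal taxa: strain_15, strain_16, strain_31, strain_33, strain_39, strain_45, strain_49, strain_50, strain_52, strain_55, strain_66, strain_67, strain_70, strain_81, strain_82, strain_9.

16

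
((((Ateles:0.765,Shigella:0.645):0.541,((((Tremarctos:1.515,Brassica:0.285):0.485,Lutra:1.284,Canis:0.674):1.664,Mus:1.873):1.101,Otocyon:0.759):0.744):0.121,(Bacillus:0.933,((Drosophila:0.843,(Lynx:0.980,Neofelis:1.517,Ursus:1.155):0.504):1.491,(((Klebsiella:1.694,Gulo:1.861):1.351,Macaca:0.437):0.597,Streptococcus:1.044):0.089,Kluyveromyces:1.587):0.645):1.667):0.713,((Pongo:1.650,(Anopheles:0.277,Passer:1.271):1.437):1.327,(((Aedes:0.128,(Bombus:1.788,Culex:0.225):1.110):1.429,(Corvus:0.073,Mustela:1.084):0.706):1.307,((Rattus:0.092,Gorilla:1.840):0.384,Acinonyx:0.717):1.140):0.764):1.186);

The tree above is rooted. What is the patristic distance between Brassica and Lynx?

9.687

The path runs Brassica → … → MRCA → … → Lynx; the MRCA is the node subtending (((Ateles,Shigella),((((Tremarctos,Brassica),Lutra,Canis),Mus),Otocyon)),(Bacillus,((Drosophila,(Lynx,Neofelis,Ursus)),(((Klebsiella,Gulo),Macaca),Streptococcus),Kluyveromyces))).
Branch lengths along that path: 0.285 + 0.485 + 1.664 + 1.101 + 0.744 + 0.121 + 1.667 + 0.645 + 1.491 + 0.504 + 0.980 = 9.687.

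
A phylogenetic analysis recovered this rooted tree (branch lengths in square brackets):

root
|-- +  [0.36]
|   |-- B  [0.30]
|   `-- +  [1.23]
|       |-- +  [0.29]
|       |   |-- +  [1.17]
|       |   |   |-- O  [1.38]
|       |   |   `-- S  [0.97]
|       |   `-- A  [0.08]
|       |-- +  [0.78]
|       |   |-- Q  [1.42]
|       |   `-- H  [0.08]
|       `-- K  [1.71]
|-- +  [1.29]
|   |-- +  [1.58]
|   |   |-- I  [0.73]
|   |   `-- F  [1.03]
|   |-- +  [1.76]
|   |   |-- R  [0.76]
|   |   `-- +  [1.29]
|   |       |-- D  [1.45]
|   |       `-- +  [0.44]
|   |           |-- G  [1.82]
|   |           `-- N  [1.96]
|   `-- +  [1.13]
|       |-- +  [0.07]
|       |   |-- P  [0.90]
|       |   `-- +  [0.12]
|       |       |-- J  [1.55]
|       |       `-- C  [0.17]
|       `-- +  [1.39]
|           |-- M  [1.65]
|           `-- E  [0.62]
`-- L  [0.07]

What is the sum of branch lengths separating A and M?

The path runs A → … → MRCA → … → M; the MRCA is the root of the tree.
Branch lengths along that path: 0.08 + 0.29 + 1.23 + 0.36 + 1.29 + 1.13 + 1.39 + 1.65 = 7.42.

7.42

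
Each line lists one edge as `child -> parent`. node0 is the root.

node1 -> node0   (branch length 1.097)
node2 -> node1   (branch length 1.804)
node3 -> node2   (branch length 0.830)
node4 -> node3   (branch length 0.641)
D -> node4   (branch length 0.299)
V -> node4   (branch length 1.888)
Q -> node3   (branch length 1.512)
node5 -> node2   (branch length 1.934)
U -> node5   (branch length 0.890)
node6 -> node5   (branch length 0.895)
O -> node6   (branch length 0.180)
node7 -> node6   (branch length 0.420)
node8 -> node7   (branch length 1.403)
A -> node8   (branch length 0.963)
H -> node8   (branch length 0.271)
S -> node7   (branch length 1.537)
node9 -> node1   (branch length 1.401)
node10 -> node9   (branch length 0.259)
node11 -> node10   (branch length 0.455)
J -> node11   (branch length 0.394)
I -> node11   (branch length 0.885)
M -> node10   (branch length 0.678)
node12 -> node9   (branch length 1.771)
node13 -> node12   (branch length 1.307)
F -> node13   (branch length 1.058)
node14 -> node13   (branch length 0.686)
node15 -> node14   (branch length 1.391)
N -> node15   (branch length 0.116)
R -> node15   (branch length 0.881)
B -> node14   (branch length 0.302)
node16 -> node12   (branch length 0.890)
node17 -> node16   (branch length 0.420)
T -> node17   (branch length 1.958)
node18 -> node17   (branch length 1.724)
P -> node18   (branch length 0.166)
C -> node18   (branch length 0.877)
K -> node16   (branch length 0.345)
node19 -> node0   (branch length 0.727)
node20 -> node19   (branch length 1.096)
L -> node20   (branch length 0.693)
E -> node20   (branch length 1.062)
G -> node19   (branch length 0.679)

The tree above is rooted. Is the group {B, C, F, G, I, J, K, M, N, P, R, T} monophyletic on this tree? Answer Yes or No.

No

The MRCA of the listed taxa is the root, so the smallest clade containing them is the whole tree.
That clade also contains A, D, E, H, L, O, Q, S, U, V, which are not in the proposed group, so the group is not monophyletic.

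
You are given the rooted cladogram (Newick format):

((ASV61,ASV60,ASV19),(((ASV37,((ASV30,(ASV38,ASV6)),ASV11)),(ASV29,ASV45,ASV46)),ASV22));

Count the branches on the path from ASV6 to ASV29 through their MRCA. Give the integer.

The MRCA of ASV6 and ASV29 is the node subtending ((ASV37,((ASV30,(ASV38,ASV6)),ASV11)),(ASV29,ASV45,ASV46)).
From ASV6 up to that node: 5 branches. From ASV29 up to the same node: 2 branches. Total: 5 + 2 = 7.

7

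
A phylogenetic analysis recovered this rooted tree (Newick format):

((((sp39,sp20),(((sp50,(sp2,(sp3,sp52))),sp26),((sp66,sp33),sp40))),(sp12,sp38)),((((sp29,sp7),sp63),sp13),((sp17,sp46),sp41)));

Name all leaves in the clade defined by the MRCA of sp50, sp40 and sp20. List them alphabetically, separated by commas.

Tracing sp50: it sits inside (sp50,(sp2,(sp3,sp52))).
Tracing sp40: it sits inside ((sp66,sp33),sp40).
Tracing sp20: it sits inside (sp39,sp20).
The smallest clade enclosing all 3 is ((sp39,sp20),(((sp50,(sp2,(sp3,sp52))),sp26),((sp66,sp33),sp40))); the answer is its 10 terminal taxa in alphabetical order.

sp2, sp20, sp26, sp3, sp33, sp39, sp40, sp50, sp52, sp66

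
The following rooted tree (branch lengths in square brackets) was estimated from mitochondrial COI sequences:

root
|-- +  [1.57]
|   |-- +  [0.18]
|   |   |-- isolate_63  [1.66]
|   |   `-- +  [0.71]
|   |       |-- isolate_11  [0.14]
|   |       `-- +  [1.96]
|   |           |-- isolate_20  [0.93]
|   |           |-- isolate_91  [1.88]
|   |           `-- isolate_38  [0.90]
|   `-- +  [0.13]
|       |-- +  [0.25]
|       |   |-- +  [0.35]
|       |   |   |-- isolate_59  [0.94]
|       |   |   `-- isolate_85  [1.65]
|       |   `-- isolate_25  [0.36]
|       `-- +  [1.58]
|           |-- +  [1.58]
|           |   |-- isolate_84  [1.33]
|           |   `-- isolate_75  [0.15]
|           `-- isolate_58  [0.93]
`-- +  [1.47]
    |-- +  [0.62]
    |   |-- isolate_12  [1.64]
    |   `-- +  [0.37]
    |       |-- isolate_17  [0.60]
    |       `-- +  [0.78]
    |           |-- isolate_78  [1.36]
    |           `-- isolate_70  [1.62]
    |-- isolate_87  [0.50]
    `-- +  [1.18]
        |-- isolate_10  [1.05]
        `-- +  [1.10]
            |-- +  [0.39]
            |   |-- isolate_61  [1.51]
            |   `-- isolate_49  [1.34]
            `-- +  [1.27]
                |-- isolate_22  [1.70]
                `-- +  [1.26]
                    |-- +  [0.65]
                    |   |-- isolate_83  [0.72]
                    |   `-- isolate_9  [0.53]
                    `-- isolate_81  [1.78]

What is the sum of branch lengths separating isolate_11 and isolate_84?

5.65

The path runs isolate_11 → … → MRCA → … → isolate_84; the MRCA is the node subtending ((isolate_63,(isolate_11,(isolate_20,isolate_91,isolate_38))),(((isolate_59,isolate_85),isolate_25),((isolate_84,isolate_75),isolate_58))).
Branch lengths along that path: 0.14 + 0.71 + 0.18 + 0.13 + 1.58 + 1.58 + 1.33 = 5.65.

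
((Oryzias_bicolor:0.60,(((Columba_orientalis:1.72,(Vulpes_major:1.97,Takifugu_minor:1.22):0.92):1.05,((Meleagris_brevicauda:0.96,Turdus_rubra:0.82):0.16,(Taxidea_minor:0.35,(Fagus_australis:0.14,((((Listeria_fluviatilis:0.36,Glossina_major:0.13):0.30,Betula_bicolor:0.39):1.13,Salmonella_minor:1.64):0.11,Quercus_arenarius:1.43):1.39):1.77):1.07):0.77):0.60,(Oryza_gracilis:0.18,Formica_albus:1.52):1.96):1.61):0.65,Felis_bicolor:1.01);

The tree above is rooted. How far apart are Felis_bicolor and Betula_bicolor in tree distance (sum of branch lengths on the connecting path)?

The path runs Felis_bicolor → … → MRCA → … → Betula_bicolor; the MRCA is the root of the tree.
Branch lengths along that path: 1.01 + 0.65 + 1.61 + 0.60 + 0.77 + 1.07 + 1.77 + 1.39 + 0.11 + 1.13 + 0.39 = 10.50.

10.50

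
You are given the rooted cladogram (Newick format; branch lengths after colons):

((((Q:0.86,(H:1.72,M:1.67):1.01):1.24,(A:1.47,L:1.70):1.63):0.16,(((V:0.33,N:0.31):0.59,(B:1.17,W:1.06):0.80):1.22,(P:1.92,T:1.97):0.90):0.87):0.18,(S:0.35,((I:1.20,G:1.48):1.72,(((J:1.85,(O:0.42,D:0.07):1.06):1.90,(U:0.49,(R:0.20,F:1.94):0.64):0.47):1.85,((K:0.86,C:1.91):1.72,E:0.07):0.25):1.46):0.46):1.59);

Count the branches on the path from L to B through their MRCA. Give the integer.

7

The MRCA of L and B is the node subtending (((Q,(H,M)),(A,L)),(((V,N),(B,W)),(P,T))).
From L up to that node: 3 branches. From B up to the same node: 4 branches. Total: 3 + 4 = 7.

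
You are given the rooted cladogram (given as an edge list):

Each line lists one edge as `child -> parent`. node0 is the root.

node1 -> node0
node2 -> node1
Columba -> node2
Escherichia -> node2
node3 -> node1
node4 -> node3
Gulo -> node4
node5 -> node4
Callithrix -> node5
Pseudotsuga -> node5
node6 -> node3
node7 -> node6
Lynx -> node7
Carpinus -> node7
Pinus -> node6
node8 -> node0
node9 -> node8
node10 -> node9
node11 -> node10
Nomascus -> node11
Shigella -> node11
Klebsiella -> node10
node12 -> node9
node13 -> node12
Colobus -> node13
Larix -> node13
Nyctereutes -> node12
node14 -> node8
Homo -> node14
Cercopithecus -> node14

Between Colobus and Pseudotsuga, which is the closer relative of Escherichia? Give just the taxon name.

The MRCA of Escherichia and Pseudotsuga subtends ((Columba,Escherichia),((Gulo,(Callithrix,Pseudotsuga)),((Lynx,Carpinus),Pinus))) (8 taxa).
The MRCA of Escherichia and Colobus is the root, subtending the entire tree (16 taxa).
The first is nested inside the second, so Escherichia shares a more recent common ancestor with Pseudotsuga.

Pseudotsuga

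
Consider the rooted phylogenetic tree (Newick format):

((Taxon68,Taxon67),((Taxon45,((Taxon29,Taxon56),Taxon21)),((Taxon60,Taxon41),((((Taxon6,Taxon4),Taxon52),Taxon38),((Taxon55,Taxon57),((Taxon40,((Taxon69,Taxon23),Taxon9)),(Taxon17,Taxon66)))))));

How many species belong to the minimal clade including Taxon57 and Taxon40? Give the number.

8

The MRCA of Taxon57 and Taxon40 is the node subtending ((Taxon55,Taxon57),((Taxon40,((Taxon69,Taxon23),Taxon9)),(Taxon17,Taxon66))).
That clade contains 8 terminal taxa: Taxon17, Taxon23, Taxon40, Taxon55, Taxon57, Taxon66, Taxon69, Taxon9.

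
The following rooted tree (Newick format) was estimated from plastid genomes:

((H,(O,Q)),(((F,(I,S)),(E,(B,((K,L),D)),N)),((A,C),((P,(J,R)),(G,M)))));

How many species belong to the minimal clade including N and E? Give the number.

6

The MRCA of N and E is the node subtending (E,(B,((K,L),D)),N).
That clade contains 6 terminal taxa: B, D, E, K, L, N.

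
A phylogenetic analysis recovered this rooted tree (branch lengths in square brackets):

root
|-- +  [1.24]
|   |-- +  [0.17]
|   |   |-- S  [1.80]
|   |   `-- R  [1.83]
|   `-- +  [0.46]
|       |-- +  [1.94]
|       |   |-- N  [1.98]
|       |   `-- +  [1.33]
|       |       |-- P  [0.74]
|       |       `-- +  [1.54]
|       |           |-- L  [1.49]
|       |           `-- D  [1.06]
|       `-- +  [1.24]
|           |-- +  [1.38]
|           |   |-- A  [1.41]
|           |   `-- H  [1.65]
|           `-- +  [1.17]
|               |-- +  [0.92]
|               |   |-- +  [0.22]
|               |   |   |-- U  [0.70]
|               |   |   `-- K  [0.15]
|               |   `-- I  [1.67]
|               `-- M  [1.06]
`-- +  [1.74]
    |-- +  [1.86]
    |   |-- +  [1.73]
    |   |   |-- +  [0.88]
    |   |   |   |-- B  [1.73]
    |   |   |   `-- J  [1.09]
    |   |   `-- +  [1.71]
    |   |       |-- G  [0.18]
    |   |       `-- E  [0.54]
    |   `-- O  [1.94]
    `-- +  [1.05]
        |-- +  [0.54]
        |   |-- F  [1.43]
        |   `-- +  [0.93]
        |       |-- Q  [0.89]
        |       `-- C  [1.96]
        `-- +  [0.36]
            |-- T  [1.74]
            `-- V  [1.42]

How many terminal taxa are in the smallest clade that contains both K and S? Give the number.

12

The MRCA of K and S is the node subtending ((S,R),((N,(P,(L,D))),((A,H),(((U,K),I),M)))).
That clade contains 12 terminal taxa: A, D, H, I, K, L, M, N, P, R, S, U.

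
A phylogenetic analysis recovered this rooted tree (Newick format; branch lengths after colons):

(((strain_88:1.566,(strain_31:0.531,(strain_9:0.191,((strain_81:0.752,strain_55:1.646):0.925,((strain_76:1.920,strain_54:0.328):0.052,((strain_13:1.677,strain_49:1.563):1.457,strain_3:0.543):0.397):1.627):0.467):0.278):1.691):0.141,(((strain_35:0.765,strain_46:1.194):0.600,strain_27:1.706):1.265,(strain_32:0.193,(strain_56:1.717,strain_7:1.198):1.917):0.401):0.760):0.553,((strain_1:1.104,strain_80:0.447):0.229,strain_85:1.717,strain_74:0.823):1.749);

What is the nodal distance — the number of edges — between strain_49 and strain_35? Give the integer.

The MRCA of strain_49 and strain_35 is the node subtending ((strain_88,(strain_31,(strain_9,((strain_81,strain_55),((strain_76,strain_54),((strain_13,strain_49),strain_3)))))),(((strain_35,strain_46),strain_27),(strain_32,(strain_56,strain_7)))).
From strain_49 up to that node: 8 branches. From strain_35 up to the same node: 4 branches. Total: 8 + 4 = 12.

12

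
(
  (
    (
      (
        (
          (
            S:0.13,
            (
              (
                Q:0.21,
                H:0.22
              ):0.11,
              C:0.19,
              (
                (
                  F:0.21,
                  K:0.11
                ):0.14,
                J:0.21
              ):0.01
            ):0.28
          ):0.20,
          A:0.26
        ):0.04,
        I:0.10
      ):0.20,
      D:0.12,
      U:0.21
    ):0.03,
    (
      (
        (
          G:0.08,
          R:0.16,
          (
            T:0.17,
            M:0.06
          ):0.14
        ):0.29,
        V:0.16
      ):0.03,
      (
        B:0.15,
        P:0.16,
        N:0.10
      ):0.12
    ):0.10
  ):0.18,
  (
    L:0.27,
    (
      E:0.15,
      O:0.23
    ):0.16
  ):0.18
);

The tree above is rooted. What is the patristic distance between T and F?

The path runs T → … → MRCA → … → F; the MRCA is the node subtending (((((S,((Q,H),C,((F,K),J))),A),I),D,U),(((G,R,(T,M)),V),(B,P,N))).
Branch lengths along that path: 0.17 + 0.14 + 0.29 + 0.03 + 0.10 + 0.03 + 0.20 + 0.04 + 0.20 + 0.28 + 0.01 + 0.14 + 0.21 = 1.84.

1.84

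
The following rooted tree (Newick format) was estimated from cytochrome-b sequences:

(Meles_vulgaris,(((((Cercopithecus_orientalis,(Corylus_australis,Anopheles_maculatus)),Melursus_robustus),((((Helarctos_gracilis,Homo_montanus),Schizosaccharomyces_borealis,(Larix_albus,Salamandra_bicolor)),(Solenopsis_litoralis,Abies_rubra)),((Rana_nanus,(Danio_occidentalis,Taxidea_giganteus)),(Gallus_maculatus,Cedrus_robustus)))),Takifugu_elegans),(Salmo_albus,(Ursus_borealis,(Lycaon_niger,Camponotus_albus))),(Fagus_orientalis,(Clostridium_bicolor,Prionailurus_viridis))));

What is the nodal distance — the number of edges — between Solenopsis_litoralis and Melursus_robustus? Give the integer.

6

The MRCA of Solenopsis_litoralis and Melursus_robustus is the node subtending (((Cercopithecus_orientalis,(Corylus_australis,Anopheles_maculatus)),Melursus_robustus),((((Helarctos_gracilis,Homo_montanus),Schizosaccharomyces_borealis,(Larix_albus,Salamandra_bicolor)),(Solenopsis_litoralis,Abies_rubra)),((Rana_nanus,(Danio_occidentalis,Taxidea_giganteus)),(Gallus_maculatus,Cedrus_robustus)))).
From Solenopsis_litoralis up to that node: 4 branches. From Melursus_robustus up to the same node: 2 branches. Total: 4 + 2 = 6.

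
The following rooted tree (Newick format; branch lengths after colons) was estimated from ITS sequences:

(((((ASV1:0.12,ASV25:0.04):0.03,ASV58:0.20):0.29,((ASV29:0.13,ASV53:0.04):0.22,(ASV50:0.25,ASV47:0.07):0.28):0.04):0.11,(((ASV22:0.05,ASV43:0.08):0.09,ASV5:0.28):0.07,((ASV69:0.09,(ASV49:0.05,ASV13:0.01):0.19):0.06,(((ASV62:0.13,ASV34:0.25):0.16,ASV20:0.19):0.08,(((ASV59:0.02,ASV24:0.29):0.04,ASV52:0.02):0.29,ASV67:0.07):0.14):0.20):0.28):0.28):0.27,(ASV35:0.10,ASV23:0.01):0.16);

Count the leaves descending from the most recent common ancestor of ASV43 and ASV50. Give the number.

20

The MRCA of ASV43 and ASV50 is the node subtending ((((ASV1,ASV25),ASV58),((ASV29,ASV53),(ASV50,ASV47))),(((ASV22,ASV43),ASV5),((ASV69,(ASV49,ASV13)),(((ASV62,ASV34),ASV20),(((ASV59,ASV24),ASV52),ASV67))))).
That clade contains 20 terminal taxa: ASV1, ASV13, ASV20, ASV22, ASV24, ASV25, ASV29, ASV34, ASV43, ASV47, ASV49, ASV5, ASV50, ASV52, ASV53, ASV58, ASV59, ASV62, ASV67, ASV69.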